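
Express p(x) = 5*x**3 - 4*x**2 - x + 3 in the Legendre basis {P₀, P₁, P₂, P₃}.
(5/3)P₀ + (2)P₁ + (-8/3)P₂ + (2)P₃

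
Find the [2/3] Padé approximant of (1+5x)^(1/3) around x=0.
(175*x**2/18 + 20*x/3 + 1)/(-125*x**3/162 + 25*x**2/6 + 5*x + 1)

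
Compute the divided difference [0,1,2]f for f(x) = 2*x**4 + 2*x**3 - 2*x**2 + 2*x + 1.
18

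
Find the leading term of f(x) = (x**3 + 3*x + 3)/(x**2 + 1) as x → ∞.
x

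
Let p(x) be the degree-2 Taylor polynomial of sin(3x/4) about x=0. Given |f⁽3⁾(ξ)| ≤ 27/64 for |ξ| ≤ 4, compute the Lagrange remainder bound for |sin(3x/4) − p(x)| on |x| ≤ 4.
9/2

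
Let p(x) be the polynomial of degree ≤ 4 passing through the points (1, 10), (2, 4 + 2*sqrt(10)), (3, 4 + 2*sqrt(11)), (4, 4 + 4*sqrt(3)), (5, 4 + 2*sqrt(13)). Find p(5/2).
-5*sqrt(3)/8 + 3*sqrt(13)/64 + 15*sqrt(10)/16 + 241/64 + 45*sqrt(11)/32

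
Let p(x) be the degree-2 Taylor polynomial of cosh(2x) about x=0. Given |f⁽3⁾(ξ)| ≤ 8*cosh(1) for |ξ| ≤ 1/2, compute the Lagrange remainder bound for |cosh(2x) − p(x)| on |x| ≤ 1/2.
cosh(1)/6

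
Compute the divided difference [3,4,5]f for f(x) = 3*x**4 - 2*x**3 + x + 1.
267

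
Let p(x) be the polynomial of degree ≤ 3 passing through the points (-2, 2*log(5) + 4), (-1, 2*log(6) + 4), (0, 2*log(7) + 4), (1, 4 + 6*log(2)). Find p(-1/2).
-log(5)/8 + 3*log(2)/4 + 9*log(21)/8 + 4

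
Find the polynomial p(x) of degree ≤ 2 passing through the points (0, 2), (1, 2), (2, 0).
-x**2 + x + 2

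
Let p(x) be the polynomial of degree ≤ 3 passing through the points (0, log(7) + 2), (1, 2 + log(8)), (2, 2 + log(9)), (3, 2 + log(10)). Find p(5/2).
2 + log(3*2**(3/8)*3**(7/8)*5**(5/16)*7**(1/16)/2)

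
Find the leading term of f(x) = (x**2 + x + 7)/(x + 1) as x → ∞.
x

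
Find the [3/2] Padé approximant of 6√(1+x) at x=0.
(3*x**3/16 + 27*x**2/8 + 9*x + 6)/(3*x**2/16 + x + 1)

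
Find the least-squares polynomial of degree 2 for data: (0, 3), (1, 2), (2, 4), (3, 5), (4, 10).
104/35 + (-101/70)x + (11/14)x²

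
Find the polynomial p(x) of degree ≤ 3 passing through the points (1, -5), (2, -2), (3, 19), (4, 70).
2*x**3 - 3*x**2 - 2*x - 2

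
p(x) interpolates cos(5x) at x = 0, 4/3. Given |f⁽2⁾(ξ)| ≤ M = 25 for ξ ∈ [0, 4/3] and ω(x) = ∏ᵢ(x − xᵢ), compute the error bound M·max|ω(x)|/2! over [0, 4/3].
50/9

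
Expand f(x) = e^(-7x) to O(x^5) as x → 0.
1 - 7*x + 49*x**2/2 - 343*x**3/6 + 2401*x**4/24 + O(x**5)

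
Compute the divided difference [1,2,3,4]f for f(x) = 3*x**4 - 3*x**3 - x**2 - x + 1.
27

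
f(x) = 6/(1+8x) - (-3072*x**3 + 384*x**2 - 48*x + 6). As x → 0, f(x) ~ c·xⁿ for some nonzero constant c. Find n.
4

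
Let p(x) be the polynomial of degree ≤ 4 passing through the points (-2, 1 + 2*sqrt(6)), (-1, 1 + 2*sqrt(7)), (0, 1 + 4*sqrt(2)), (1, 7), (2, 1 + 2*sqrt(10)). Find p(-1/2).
-5*sqrt(6)/64 + 1/16 + 3*sqrt(10)/64 + 15*sqrt(7)/16 + 45*sqrt(2)/16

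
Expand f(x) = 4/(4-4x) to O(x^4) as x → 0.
1 + x + x**2 + x**3 + O(x**4)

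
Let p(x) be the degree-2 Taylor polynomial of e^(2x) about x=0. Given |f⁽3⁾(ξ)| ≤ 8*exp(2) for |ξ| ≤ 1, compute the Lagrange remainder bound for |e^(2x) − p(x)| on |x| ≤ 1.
4*exp(2)/3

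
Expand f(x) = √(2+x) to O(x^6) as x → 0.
sqrt(2) + sqrt(2)*x/4 - sqrt(2)*x**2/32 + sqrt(2)*x**3/128 - 5*sqrt(2)*x**4/2048 + 7*sqrt(2)*x**5/8192 + O(x**6)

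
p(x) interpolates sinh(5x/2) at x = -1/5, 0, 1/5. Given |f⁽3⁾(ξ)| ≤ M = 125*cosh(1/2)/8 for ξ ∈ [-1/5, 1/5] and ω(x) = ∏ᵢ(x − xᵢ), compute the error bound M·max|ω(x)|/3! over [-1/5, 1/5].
sqrt(3)*cosh(1/2)/216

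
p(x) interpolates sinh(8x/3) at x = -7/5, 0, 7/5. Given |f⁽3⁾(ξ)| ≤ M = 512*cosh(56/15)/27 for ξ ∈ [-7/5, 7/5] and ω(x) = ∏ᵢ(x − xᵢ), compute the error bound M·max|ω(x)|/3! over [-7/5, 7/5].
175616*sqrt(3)*cosh(56/15)/91125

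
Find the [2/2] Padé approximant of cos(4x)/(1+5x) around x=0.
(-440*x**2/51 + 20*x/51 + 1)/(4*x**2/3 + 275*x/51 + 1)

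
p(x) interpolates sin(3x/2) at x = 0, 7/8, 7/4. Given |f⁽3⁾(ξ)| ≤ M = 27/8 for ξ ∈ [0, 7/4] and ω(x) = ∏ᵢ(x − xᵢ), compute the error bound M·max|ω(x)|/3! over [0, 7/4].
343*sqrt(3)/4096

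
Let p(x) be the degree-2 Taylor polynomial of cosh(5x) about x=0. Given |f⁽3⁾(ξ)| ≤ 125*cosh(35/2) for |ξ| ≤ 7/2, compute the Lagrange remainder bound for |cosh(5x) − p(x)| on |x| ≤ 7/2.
42875*cosh(35/2)/48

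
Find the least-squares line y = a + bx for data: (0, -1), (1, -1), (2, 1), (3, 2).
a = -7/5, b = 11/10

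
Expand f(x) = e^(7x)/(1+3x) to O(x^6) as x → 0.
1 + 4*x + 25*x**2/2 + 59*x**3/3 + 985*x**4/24 + 254*x**5/15 + O(x**6)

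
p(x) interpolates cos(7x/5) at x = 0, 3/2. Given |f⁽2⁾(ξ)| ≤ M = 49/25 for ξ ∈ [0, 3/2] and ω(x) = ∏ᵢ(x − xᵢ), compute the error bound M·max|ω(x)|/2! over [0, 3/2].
441/800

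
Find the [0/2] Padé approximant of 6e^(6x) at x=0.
6/(18*x**2 - 6*x + 1)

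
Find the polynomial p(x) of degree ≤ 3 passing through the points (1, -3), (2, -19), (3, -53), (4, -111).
-x**3 - 3*x**2 + 1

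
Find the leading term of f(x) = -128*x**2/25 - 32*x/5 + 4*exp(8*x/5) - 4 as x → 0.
1024*x**3/375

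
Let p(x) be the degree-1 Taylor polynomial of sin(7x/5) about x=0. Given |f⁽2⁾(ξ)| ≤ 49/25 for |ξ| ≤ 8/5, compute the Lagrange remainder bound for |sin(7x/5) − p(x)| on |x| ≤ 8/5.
1568/625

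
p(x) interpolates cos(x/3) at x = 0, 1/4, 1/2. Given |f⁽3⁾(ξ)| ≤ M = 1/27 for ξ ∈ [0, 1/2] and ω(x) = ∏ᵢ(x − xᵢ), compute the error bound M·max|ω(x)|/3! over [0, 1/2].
sqrt(3)/46656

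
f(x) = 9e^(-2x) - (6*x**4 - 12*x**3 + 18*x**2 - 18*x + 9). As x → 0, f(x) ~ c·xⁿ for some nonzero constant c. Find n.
5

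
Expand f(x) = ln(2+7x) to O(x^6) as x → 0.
log(2) + 7*x/2 - 49*x**2/8 + 343*x**3/24 - 2401*x**4/64 + 16807*x**5/160 + O(x**6)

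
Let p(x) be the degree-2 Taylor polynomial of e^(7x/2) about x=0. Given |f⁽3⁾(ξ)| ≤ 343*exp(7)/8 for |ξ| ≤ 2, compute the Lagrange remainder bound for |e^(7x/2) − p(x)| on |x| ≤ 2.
343*exp(7)/6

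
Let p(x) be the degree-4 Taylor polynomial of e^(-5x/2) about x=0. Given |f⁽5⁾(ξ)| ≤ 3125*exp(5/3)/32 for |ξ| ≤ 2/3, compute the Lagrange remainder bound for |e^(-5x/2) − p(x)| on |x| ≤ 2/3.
625*exp(5/3)/5832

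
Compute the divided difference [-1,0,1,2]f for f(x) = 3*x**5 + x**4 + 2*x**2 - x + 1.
17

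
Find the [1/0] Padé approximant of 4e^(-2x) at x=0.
4 - 8*x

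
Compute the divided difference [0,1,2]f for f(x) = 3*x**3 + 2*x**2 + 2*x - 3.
11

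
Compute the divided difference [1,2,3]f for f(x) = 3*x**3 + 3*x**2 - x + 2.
21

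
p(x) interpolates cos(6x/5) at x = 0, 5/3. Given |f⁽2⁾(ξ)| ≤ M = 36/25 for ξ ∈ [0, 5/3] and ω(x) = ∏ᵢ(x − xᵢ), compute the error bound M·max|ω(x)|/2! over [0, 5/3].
1/2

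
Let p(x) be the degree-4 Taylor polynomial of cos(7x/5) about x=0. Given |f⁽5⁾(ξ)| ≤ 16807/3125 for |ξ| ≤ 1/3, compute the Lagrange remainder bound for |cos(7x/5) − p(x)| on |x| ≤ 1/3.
16807/91125000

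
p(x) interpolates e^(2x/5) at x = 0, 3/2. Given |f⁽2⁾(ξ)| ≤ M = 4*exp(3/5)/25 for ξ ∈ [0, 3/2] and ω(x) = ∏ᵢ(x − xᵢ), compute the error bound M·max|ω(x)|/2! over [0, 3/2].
9*exp(3/5)/200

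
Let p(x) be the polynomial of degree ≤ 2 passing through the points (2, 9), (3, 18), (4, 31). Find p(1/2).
3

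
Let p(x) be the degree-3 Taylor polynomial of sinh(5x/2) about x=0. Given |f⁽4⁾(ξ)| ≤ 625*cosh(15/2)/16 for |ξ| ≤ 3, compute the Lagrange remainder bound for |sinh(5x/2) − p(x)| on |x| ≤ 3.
16875*cosh(15/2)/128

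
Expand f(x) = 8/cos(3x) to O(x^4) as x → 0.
8 + 36*x**2 + O(x**4)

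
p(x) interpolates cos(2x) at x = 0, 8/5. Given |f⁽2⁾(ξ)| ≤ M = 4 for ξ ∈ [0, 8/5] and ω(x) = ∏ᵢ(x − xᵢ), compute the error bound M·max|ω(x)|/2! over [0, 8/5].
32/25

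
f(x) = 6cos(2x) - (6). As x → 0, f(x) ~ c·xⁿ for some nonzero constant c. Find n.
2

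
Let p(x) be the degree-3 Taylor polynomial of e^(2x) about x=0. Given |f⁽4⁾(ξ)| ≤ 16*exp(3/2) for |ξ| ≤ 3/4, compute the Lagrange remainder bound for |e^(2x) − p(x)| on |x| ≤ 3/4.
27*exp(3/2)/128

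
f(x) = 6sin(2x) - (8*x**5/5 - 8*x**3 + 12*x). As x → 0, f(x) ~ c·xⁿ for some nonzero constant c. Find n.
7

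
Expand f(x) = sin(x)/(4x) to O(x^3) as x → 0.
1/4 - x**2/24 + O(x**3)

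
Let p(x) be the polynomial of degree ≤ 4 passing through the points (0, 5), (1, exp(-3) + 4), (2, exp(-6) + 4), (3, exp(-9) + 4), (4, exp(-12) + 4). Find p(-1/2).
(-420*exp(9) - 180*exp(3) + 35 + 378*exp(6) + 827*exp(12))*exp(-12)/128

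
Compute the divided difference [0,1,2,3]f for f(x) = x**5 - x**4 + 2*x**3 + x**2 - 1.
21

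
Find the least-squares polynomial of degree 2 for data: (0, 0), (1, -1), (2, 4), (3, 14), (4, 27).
-2/7 + (-177/70)x + (33/14)x²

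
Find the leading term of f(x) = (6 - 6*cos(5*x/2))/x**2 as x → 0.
75/4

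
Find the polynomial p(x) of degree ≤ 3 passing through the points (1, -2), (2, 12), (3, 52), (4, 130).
2*x**3 + x**2 - 3*x - 2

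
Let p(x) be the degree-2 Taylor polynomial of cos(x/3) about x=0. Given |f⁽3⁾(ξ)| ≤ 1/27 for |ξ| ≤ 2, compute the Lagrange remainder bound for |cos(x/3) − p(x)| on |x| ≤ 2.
4/81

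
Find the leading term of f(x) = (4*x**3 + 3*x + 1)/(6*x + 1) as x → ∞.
2*x**2/3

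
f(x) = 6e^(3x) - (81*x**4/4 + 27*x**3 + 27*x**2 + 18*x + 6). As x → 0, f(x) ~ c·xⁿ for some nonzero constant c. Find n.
5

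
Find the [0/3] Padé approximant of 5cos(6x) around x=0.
5/(18*x**2 + 1)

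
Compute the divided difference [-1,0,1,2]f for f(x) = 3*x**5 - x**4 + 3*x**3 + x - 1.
16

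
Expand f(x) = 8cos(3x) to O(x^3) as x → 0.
8 - 36*x**2 + O(x**3)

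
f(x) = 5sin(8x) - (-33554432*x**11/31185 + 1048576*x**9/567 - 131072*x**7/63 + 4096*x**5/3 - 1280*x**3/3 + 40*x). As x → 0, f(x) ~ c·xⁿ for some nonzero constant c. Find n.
13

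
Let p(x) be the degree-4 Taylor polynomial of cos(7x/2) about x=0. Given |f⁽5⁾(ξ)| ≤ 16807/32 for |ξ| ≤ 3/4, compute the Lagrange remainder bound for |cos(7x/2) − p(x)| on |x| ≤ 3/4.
1361367/1310720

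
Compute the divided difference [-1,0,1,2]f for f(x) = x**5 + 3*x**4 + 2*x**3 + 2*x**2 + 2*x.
13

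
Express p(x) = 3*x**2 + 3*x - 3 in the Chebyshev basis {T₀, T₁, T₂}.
(-3/2)T₀ + (3)T₁ + (3/2)T₂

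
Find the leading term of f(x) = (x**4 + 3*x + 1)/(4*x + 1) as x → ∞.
x**3/4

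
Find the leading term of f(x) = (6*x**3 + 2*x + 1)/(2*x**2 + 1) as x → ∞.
3*x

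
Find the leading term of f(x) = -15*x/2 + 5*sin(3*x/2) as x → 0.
-45*x**3/16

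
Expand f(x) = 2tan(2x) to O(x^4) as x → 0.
4*x + 16*x**3/3 + O(x**4)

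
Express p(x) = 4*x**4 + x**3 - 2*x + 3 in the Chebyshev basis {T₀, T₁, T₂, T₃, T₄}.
(9/2)T₀ + (-5/4)T₁ + (2)T₂ + (1/4)T₃ + (1/2)T₄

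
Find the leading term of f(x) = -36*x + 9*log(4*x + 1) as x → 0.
-72*x**2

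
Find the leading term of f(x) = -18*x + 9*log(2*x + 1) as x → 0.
-18*x**2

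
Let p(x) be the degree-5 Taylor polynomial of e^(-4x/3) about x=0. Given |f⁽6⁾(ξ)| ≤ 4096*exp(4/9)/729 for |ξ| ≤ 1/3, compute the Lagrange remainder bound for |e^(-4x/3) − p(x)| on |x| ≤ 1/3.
256*exp(4/9)/23914845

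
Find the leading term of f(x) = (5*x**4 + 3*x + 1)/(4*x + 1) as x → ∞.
5*x**3/4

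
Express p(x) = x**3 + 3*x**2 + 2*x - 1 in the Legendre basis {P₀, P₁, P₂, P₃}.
(13/5)P₁ + (2)P₂ + (2/5)P₃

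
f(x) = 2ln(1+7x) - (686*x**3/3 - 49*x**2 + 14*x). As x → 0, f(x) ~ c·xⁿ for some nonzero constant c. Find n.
4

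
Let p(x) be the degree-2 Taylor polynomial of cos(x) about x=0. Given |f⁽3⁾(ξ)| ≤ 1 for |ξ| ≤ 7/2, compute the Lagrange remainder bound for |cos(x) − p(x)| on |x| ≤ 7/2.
343/48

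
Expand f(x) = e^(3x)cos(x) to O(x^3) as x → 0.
1 + 3*x + 4*x**2 + O(x**3)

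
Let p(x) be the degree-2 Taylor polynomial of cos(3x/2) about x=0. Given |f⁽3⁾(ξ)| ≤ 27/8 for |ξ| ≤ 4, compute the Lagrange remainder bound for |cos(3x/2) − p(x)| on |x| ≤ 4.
36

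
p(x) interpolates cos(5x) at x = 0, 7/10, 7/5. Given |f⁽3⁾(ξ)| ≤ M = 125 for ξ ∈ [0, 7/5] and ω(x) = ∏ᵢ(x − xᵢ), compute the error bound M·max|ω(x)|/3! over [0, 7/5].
343*sqrt(3)/216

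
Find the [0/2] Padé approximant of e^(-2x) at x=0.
1/(2*x**2 + 2*x + 1)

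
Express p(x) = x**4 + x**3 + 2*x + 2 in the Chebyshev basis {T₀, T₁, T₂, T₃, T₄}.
(19/8)T₀ + (11/4)T₁ + (1/2)T₂ + (1/4)T₃ + (1/8)T₄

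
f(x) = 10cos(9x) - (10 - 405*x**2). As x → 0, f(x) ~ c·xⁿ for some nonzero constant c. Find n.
4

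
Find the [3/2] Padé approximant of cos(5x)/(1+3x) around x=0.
(425*x**3/28 - 425*x**2/84 - 3*x + 1)/(1 - 131*x**2/84)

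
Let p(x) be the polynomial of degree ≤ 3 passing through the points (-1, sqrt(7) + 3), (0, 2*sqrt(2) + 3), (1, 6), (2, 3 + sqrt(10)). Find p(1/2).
-sqrt(10)/16 - sqrt(7)/16 + 9*sqrt(2)/8 + 75/16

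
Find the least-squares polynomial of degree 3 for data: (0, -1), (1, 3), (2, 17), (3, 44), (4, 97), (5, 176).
-62/63 + (340/189)x + (307/252)x² + (119/108)x³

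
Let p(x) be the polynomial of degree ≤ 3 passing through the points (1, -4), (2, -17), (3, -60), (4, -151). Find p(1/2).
-25/8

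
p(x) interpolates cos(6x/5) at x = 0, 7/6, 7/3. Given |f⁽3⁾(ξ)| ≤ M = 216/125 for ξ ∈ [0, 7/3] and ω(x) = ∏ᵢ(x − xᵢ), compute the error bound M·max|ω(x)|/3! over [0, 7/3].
343*sqrt(3)/3375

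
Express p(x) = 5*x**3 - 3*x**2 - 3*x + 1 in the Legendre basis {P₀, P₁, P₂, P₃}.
(-2)P₂ + (2)P₃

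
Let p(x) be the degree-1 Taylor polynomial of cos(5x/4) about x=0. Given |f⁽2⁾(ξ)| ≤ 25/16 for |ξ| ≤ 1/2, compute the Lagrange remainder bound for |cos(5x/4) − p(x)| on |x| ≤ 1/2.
25/128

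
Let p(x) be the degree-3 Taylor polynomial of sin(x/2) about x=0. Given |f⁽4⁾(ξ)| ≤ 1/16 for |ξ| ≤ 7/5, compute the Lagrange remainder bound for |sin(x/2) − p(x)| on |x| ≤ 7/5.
2401/240000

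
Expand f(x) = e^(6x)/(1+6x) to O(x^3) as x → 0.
1 + 18*x**2 + O(x**3)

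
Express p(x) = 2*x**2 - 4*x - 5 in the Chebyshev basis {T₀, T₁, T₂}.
(-4)T₀ + (-4)T₁ + T₂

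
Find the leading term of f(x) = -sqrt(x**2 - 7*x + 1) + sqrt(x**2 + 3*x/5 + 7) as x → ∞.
19/5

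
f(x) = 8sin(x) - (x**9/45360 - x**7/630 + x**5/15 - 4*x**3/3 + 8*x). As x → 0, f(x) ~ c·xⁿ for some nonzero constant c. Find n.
11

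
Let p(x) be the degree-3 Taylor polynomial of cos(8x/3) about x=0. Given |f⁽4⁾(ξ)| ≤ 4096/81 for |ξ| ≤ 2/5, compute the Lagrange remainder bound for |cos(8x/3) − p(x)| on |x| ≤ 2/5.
8192/151875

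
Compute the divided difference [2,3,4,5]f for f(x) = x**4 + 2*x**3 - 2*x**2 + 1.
16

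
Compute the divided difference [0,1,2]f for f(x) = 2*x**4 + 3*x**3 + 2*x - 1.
23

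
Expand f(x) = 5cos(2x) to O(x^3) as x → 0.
5 - 10*x**2 + O(x**3)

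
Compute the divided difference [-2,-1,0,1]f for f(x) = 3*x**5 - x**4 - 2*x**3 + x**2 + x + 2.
15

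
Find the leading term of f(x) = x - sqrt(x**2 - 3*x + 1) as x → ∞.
3/2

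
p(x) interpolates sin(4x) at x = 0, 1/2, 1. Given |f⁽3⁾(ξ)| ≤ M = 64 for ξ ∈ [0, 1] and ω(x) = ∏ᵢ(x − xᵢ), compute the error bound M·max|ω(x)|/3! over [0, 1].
8*sqrt(3)/27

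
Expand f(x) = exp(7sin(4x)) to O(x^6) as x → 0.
1 + 28*x + 392*x**2 + 3584*x**3 + 23520*x**4 + 1713152*x**5/15 + O(x**6)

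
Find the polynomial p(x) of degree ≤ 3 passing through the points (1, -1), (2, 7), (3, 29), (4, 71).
x**3 + x**2 - 2*x - 1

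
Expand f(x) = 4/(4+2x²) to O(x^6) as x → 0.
1 - x**2/2 + x**4/4 + O(x**6)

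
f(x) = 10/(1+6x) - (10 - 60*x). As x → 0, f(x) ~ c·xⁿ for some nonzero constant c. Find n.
2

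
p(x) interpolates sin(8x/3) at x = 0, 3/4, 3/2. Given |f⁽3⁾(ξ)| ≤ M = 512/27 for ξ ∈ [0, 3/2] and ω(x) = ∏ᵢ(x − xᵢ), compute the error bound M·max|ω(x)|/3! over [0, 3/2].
8*sqrt(3)/27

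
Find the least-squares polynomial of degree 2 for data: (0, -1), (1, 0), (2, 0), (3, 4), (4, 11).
-18/35 + (-62/35)x + (8/7)x²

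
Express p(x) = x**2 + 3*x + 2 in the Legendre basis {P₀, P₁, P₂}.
(7/3)P₀ + (3)P₁ + (2/3)P₂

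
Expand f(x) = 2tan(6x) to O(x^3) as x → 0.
12*x + O(x**3)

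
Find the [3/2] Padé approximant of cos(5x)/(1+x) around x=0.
(2825*x**3/276 - 2825*x**2/276 - x + 1)/(349*x**2/276 + 1)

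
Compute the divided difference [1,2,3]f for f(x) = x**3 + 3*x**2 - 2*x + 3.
9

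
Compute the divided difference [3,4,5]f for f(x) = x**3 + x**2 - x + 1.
13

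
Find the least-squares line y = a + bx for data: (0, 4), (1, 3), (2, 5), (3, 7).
a = 31/10, b = 11/10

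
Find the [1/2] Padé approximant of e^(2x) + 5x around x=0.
(949*x/141 + 1)/(-16*x**2/141 - 38*x/141 + 1)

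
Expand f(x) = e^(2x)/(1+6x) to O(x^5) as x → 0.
1 - 4*x + 26*x**2 - 464*x**3/3 + 2786*x**4/3 + O(x**5)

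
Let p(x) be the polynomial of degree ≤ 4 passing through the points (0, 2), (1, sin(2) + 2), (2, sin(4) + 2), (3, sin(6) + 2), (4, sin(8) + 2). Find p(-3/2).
-693*sin(2)/32 + 1485*sin(4)/64 + 2 + 315*sin(8)/128 - 385*sin(6)/32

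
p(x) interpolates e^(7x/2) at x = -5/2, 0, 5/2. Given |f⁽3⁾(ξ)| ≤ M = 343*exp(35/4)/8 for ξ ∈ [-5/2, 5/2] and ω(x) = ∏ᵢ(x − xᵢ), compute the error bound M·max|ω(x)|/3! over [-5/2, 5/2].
42875*sqrt(3)*exp(35/4)/1728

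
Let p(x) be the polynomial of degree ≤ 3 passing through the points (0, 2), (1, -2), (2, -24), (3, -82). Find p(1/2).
9/8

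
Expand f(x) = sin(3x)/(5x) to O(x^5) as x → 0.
3/5 - 9*x**2/10 + 81*x**4/200 + O(x**5)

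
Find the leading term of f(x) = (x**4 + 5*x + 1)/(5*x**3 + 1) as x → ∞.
x/5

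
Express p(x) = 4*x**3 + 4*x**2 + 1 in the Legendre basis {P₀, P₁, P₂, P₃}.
(7/3)P₀ + (12/5)P₁ + (8/3)P₂ + (8/5)P₃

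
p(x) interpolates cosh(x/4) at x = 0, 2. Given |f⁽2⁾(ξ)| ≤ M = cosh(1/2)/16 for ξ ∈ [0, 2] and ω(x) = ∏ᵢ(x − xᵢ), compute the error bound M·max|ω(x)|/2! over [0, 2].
cosh(1/2)/32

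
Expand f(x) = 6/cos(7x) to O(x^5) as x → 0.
6 + 147*x**2 + 12005*x**4/4 + O(x**5)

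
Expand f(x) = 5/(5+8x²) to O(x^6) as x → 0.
1 - 8*x**2/5 + 64*x**4/25 + O(x**6)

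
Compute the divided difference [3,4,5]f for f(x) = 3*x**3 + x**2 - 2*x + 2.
37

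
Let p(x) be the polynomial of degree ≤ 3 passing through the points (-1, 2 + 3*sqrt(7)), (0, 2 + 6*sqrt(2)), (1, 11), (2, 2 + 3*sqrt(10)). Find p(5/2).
-283/16 - 15*sqrt(7)/16 + 63*sqrt(2)/8 + 105*sqrt(10)/16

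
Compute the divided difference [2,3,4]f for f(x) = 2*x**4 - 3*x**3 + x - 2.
83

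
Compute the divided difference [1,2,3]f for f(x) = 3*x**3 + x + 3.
18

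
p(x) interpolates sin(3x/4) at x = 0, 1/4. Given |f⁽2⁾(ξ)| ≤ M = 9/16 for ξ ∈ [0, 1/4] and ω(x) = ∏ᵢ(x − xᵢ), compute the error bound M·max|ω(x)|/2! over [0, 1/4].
9/2048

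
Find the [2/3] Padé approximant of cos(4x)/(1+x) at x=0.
(1 - 20*x**2/3)/(4*x**3/3 + 4*x**2/3 + x + 1)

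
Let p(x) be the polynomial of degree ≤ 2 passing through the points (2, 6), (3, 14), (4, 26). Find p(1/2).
3/2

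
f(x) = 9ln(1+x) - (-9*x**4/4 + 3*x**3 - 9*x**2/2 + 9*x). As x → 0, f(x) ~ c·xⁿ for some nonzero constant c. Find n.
5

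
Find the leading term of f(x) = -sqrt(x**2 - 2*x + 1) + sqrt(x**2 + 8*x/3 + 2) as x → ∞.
7/3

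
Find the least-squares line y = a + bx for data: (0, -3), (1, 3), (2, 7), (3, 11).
a = -12/5, b = 23/5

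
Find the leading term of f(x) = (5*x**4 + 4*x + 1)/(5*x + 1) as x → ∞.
x**3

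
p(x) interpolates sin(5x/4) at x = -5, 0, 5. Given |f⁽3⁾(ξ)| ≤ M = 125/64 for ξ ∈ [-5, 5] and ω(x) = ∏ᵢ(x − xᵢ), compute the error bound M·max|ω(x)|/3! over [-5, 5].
15625*sqrt(3)/1728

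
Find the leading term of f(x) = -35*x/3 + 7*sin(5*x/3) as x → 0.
-875*x**3/162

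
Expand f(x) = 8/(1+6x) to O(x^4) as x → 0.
8 - 48*x + 288*x**2 - 1728*x**3 + O(x**4)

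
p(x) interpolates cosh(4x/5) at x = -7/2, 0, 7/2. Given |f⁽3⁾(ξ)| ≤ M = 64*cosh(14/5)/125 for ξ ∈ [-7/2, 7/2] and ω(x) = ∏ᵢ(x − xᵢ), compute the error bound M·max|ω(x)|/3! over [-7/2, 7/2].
2744*sqrt(3)*cosh(14/5)/3375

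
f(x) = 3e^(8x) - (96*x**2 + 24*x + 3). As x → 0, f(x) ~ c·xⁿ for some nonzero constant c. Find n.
3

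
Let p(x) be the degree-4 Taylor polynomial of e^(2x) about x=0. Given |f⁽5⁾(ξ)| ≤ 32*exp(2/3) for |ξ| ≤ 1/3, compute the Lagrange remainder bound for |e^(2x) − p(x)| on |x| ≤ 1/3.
4*exp(2/3)/3645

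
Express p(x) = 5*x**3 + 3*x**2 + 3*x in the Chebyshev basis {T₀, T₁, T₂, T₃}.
(3/2)T₀ + (27/4)T₁ + (3/2)T₂ + (5/4)T₃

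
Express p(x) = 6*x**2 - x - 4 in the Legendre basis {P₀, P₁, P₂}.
(-2)P₀ - P₁ + (4)P₂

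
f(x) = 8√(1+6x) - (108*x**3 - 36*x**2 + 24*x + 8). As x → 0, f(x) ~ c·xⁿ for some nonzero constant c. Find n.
4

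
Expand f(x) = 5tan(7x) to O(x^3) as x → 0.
35*x + O(x**3)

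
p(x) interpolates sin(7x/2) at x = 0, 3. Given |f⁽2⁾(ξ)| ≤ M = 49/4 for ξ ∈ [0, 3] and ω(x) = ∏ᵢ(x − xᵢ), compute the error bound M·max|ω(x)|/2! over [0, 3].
441/32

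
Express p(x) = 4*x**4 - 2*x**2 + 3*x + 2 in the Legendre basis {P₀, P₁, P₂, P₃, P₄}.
(32/15)P₀ + (3)P₁ + (20/21)P₂ + (32/35)P₄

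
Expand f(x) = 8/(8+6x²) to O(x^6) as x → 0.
1 - 3*x**2/4 + 9*x**4/16 + O(x**6)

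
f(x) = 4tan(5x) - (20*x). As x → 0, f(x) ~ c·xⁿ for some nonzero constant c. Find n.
3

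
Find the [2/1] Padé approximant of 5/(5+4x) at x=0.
1/(4*x/5 + 1)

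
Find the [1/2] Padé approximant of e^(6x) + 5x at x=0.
(971*x/103 + 1)/(-72*x**2/103 - 162*x/103 + 1)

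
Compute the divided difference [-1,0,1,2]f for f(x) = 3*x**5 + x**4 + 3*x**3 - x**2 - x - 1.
20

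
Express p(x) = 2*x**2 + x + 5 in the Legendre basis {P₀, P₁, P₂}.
(17/3)P₀ + P₁ + (4/3)P₂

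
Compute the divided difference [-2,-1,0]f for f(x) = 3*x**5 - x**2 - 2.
-46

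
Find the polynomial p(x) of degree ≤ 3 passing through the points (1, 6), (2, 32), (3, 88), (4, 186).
2*x**3 + 3*x**2 + 3*x - 2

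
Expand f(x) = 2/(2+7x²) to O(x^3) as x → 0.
1 - 7*x**2/2 + O(x**3)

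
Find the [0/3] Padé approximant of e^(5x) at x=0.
1/(-125*x**3/6 + 25*x**2/2 - 5*x + 1)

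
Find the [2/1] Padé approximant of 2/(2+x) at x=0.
1/(x/2 + 1)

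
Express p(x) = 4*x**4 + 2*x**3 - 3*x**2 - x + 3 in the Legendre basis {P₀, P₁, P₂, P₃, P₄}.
(14/5)P₀ + (1/5)P₁ + (2/7)P₂ + (4/5)P₃ + (32/35)P₄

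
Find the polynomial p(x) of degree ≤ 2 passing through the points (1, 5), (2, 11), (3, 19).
x**2 + 3*x + 1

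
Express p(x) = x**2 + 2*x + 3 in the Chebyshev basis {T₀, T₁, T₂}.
(7/2)T₀ + (2)T₁ + (1/2)T₂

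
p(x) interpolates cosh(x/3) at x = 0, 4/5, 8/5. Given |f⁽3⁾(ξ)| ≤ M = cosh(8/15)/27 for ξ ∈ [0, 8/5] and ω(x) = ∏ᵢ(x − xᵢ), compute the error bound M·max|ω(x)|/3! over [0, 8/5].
64*sqrt(3)*cosh(8/15)/91125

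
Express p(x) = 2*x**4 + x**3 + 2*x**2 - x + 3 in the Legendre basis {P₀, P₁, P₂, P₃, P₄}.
(61/15)P₀ + (-2/5)P₁ + (52/21)P₂ + (2/5)P₃ + (16/35)P₄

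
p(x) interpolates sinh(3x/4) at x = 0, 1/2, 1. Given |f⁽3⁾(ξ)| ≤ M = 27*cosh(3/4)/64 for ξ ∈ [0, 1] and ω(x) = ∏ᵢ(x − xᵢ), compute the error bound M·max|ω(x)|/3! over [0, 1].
sqrt(3)*cosh(3/4)/512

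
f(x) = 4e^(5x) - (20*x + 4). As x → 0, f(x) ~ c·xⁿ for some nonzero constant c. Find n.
2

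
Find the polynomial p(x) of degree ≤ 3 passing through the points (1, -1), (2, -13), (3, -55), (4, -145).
-3*x**3 + 3*x**2 - 1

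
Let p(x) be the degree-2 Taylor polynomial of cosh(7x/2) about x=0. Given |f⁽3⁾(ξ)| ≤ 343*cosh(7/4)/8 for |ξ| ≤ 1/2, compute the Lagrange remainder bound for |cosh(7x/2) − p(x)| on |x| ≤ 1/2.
343*cosh(7/4)/384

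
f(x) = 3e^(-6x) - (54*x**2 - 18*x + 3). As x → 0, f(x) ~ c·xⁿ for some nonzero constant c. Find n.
3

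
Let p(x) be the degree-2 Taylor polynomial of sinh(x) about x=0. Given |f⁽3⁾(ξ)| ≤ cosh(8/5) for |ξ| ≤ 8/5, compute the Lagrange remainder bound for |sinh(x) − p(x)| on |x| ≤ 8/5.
256*cosh(8/5)/375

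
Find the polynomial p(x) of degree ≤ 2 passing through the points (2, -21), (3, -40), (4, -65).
-3*x**2 - 4*x - 1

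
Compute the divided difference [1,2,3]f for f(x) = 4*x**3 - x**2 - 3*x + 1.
23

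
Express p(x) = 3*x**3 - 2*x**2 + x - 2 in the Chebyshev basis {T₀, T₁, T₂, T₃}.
(-3)T₀ + (13/4)T₁ - T₂ + (3/4)T₃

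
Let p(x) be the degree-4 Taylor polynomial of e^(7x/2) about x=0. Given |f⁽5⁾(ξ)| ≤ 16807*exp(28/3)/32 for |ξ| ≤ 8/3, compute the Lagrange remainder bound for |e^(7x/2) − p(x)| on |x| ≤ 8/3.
2151296*exp(28/3)/3645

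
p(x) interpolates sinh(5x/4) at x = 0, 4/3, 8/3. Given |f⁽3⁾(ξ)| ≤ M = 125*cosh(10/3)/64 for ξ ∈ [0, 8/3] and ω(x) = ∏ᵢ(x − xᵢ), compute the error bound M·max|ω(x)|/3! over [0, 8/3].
125*sqrt(3)*cosh(10/3)/729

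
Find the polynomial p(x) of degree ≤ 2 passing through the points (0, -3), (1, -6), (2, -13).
-2*x**2 - x - 3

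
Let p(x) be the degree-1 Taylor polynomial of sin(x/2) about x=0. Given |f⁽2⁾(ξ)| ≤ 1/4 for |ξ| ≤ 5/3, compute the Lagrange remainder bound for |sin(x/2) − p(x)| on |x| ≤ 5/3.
25/72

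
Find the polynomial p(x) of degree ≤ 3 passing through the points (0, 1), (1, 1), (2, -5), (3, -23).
-x**3 + x + 1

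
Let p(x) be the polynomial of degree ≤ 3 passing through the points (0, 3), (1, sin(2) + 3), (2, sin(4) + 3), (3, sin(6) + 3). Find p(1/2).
sin(6)/16 - 5*sin(4)/16 + 15*sin(2)/16 + 3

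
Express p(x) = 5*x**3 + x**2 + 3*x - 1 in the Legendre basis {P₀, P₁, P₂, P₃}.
(-2/3)P₀ + (6)P₁ + (2/3)P₂ + (2)P₃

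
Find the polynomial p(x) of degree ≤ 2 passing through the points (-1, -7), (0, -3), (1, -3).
-2*x**2 + 2*x - 3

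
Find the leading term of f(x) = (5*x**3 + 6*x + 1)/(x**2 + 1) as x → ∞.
5*x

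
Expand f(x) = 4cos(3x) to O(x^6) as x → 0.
4 - 18*x**2 + 27*x**4/2 + O(x**6)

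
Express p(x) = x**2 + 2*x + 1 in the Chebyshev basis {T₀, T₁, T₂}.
(3/2)T₀ + (2)T₁ + (1/2)T₂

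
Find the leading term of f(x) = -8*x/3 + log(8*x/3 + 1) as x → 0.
-32*x**2/9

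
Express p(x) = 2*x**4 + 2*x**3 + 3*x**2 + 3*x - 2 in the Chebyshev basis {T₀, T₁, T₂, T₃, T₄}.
(1/4)T₀ + (9/2)T₁ + (5/2)T₂ + (1/2)T₃ + (1/4)T₄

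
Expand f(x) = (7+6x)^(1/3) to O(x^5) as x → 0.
7**(1/3) + 2*7**(1/3)*x/7 - 4*7**(1/3)*x**2/49 + 40*7**(1/3)*x**3/1029 - 160*7**(1/3)*x**4/7203 + O(x**5)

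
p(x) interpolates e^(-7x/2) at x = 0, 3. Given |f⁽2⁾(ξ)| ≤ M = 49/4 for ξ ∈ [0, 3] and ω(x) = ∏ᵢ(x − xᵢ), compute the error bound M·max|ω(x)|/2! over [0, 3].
441/32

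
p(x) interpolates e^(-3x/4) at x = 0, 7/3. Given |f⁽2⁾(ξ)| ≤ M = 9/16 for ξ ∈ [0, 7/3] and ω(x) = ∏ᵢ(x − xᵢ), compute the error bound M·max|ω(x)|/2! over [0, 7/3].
49/128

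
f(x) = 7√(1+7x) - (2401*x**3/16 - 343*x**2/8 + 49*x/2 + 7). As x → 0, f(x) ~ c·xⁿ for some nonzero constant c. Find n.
4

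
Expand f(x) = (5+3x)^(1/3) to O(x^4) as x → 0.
5**(1/3) + 5**(1/3)*x/5 - 5**(1/3)*x**2/25 + 5**(1/3)*x**3/75 + O(x**4)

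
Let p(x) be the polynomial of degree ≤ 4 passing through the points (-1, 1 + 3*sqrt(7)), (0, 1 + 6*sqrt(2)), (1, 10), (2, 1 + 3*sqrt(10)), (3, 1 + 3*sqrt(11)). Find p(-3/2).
-315*sqrt(2)/16 - 135*sqrt(10)/32 + 105*sqrt(11)/128 + 945*sqrt(7)/128 + 1765/64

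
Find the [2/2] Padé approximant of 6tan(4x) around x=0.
24*x/(1 - 16*x**2/3)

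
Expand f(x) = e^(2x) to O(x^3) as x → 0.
1 + 2*x + 2*x**2 + O(x**3)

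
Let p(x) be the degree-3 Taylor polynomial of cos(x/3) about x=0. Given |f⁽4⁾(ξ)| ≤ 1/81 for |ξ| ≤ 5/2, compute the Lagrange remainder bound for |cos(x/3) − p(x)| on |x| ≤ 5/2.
625/31104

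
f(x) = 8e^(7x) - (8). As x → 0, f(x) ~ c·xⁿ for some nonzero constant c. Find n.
1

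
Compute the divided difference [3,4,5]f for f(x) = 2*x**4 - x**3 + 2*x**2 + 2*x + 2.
184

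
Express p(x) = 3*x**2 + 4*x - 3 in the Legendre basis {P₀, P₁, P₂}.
(-2)P₀ + (4)P₁ + (2)P₂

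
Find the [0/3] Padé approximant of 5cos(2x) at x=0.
5/(2*x**2 + 1)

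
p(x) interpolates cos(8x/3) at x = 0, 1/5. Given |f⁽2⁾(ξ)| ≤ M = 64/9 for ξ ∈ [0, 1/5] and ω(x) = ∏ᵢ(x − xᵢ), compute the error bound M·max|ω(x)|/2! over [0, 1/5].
8/225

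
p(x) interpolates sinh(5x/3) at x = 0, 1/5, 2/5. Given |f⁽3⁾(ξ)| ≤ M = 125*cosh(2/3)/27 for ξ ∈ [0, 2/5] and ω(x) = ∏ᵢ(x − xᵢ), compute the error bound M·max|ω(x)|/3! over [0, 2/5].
sqrt(3)*cosh(2/3)/729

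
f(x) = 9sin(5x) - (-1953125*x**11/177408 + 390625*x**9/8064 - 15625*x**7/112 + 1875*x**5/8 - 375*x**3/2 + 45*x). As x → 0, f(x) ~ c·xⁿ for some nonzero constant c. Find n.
13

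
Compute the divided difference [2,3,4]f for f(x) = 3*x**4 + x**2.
166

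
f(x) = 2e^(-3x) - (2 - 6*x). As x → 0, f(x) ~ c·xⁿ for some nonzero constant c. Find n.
2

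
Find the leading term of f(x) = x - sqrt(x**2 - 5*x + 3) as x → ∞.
5/2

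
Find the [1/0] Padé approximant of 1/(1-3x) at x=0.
3*x + 1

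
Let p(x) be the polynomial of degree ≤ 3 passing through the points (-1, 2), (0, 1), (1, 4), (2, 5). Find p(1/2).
19/8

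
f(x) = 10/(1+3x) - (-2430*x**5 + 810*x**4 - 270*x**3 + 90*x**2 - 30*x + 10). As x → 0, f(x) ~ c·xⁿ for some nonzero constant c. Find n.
6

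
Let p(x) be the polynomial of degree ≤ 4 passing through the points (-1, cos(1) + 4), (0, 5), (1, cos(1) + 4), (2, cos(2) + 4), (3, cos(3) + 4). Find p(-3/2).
35*cos(3)/128 - 45*cos(2)/32 + 23/32 + 693*cos(1)/128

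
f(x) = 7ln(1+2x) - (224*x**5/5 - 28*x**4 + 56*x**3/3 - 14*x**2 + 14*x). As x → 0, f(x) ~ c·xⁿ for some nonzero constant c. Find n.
6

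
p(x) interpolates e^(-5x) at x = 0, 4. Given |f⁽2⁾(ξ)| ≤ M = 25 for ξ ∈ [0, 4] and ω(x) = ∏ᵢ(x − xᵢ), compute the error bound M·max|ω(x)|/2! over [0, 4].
50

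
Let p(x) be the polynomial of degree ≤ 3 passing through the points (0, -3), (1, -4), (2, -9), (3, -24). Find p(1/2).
-27/8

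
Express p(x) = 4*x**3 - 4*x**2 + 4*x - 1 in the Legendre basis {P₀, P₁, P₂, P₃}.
(-7/3)P₀ + (32/5)P₁ + (-8/3)P₂ + (8/5)P₃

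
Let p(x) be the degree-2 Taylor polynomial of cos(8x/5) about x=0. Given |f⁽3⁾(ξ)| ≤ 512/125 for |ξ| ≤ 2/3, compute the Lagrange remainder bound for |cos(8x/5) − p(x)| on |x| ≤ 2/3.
2048/10125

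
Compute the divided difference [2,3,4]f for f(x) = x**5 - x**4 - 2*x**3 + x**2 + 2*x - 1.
213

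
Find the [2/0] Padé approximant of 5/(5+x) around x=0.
x**2/25 - x/5 + 1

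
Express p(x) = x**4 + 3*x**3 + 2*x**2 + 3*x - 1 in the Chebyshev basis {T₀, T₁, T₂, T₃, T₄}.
(3/8)T₀ + (21/4)T₁ + (3/2)T₂ + (3/4)T₃ + (1/8)T₄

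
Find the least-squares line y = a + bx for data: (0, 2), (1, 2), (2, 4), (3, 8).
a = 1, b = 2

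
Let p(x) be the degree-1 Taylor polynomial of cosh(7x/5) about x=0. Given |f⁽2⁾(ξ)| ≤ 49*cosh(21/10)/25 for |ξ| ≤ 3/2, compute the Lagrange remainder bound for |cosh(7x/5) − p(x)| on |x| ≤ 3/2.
441*cosh(21/10)/200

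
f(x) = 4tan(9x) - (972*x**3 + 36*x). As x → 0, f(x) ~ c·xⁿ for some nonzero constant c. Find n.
5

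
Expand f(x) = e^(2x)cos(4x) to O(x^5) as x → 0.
1 + 2*x - 6*x**2 - 44*x**3/3 - 14*x**4/3 + O(x**5)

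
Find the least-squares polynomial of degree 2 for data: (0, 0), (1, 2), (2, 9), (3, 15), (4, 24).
-12/35 + (167/70)x + (13/14)x²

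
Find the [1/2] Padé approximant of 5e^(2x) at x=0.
(10*x/3 + 5)/(2*x**2/3 - 4*x/3 + 1)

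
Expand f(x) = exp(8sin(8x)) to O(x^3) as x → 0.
1 + 64*x + 2048*x**2 + O(x**3)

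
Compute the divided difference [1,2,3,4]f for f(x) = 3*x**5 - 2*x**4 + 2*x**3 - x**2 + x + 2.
177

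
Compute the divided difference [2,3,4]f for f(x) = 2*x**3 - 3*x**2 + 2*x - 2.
15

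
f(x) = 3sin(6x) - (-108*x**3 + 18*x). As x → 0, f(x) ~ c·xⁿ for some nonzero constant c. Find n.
5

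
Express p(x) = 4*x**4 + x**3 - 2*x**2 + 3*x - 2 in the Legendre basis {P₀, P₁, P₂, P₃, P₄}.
(-28/15)P₀ + (18/5)P₁ + (20/21)P₂ + (2/5)P₃ + (32/35)P₄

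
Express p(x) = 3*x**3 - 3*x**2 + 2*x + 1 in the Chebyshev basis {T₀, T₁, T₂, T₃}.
(-1/2)T₀ + (17/4)T₁ + (-3/2)T₂ + (3/4)T₃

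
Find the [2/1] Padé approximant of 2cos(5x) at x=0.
2 - 25*x**2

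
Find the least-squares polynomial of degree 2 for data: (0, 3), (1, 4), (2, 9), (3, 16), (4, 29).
109/35 + (-36/35)x + (13/7)x²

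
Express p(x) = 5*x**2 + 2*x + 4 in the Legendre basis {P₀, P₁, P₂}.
(17/3)P₀ + (2)P₁ + (10/3)P₂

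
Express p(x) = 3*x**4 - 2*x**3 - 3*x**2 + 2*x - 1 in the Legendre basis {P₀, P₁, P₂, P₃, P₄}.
(-7/5)P₀ + (4/5)P₁ + (-2/7)P₂ + (-4/5)P₃ + (24/35)P₄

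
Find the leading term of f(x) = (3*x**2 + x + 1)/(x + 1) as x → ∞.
3*x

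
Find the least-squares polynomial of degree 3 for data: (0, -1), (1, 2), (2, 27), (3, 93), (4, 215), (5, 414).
-65/63 + (-401/189)x + (139/63)x² + (80/27)x³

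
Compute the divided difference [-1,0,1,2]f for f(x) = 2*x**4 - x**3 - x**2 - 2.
3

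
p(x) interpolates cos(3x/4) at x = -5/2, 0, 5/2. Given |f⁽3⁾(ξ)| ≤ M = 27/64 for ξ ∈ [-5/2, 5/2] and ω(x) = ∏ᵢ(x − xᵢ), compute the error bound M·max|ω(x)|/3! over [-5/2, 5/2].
125*sqrt(3)/512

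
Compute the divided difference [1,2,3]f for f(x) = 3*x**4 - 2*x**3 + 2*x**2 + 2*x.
65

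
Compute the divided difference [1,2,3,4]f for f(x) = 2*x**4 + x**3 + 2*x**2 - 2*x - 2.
21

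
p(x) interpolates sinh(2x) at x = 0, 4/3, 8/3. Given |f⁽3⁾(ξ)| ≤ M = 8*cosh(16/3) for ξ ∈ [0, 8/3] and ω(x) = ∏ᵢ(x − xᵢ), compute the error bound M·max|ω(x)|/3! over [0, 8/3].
512*sqrt(3)*cosh(16/3)/729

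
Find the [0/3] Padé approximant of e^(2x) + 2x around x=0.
1/(-148*x**3/3 + 14*x**2 - 4*x + 1)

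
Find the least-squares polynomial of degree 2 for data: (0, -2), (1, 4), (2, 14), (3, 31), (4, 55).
-58/35 + (127/70)x + (43/14)x²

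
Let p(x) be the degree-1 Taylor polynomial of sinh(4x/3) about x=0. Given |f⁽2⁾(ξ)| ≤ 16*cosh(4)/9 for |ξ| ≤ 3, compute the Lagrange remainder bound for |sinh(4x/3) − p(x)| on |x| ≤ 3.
8*cosh(4)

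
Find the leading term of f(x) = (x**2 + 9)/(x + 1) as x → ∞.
x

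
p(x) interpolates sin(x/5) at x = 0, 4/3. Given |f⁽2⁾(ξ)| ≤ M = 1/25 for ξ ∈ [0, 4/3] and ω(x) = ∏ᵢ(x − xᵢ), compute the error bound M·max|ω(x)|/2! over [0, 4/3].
2/225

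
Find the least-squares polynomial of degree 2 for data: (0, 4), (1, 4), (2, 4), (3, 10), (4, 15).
143/35 + (-62/35)x + (8/7)x²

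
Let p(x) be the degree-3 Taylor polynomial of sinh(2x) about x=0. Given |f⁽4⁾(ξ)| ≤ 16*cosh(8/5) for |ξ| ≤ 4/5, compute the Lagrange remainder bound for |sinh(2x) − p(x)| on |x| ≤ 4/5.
512*cosh(8/5)/1875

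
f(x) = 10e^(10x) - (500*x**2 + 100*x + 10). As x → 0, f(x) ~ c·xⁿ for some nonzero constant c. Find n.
3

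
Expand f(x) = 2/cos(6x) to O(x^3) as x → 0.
2 + 36*x**2 + O(x**3)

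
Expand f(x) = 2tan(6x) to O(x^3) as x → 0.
12*x + O(x**3)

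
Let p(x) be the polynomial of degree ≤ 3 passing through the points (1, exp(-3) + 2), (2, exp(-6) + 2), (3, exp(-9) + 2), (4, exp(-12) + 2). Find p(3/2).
(-5*exp(3) + 1 + 15*exp(6) + 5*exp(9) + 32*exp(12))*exp(-12)/16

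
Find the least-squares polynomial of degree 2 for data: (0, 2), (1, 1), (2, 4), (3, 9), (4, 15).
59/35 + (-41/35)x + (8/7)x²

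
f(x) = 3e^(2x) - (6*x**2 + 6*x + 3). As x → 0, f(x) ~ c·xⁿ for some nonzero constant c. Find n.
3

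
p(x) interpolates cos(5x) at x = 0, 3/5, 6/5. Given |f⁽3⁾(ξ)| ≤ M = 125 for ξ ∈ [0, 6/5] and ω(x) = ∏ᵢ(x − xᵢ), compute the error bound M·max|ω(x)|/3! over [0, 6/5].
sqrt(3)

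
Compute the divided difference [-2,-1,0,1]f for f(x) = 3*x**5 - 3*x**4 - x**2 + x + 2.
21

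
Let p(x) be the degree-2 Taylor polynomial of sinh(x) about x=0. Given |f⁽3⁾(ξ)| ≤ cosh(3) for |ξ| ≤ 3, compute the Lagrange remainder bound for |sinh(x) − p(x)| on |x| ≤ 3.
9*cosh(3)/2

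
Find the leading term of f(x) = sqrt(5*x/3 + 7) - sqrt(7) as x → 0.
5*sqrt(7)*x/42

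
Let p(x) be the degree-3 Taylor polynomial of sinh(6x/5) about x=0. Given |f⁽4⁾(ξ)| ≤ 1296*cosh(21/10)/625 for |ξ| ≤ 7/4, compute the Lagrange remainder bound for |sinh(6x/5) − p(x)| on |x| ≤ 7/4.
64827*cosh(21/10)/80000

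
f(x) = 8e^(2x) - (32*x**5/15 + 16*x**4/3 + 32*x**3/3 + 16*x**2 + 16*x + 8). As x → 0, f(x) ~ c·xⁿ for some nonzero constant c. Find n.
6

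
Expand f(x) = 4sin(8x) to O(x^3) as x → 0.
32*x + O(x**3)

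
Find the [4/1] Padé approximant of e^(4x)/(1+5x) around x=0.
(52128*x**4/4235 + 130528*x**3/12705 + 34008*x**2/4235 + 16812*x/4235 + 1)/(21047*x/4235 + 1)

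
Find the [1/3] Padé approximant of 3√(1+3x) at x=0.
(63*x/8 + 3)/(27*x**3/64 - 9*x**2/16 + 9*x/8 + 1)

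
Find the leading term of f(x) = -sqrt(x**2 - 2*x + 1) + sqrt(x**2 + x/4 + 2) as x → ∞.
9/8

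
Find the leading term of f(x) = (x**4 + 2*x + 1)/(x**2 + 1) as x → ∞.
x**2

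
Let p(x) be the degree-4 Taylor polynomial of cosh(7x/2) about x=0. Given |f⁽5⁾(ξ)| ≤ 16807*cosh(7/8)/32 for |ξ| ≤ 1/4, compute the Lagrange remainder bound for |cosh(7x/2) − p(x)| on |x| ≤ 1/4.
16807*cosh(7/8)/3932160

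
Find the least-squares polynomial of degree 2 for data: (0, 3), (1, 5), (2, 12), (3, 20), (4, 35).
107/35 + (13/70)x + (27/14)x²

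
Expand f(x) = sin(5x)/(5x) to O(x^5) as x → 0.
1 - 25*x**2/6 + 125*x**4/24 + O(x**5)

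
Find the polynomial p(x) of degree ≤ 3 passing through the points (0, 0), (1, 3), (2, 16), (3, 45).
x**3 + 2*x**2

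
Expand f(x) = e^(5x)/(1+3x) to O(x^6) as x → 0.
1 + 2*x + 13*x**2/2 + 4*x**3/3 + 529*x**4/24 - 481*x**5/12 + O(x**6)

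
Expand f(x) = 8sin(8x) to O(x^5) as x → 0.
64*x - 2048*x**3/3 + O(x**5)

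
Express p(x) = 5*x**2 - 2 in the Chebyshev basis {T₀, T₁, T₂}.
(1/2)T₀ + (5/2)T₂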